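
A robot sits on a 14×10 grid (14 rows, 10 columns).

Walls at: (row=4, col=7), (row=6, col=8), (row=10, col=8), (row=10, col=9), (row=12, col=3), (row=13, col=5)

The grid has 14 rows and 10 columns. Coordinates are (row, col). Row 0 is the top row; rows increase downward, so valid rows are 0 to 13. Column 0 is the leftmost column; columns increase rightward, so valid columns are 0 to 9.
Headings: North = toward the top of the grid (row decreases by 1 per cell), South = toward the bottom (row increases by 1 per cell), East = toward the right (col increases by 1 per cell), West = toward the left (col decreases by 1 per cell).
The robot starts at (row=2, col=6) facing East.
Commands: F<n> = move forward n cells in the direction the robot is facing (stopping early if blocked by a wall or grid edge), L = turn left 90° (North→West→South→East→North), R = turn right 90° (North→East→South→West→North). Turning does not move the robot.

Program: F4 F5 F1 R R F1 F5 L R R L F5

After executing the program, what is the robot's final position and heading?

Start: (row=2, col=6), facing East
  F4: move forward 3/4 (blocked), now at (row=2, col=9)
  F5: move forward 0/5 (blocked), now at (row=2, col=9)
  F1: move forward 0/1 (blocked), now at (row=2, col=9)
  R: turn right, now facing South
  R: turn right, now facing West
  F1: move forward 1, now at (row=2, col=8)
  F5: move forward 5, now at (row=2, col=3)
  L: turn left, now facing South
  R: turn right, now facing West
  R: turn right, now facing North
  L: turn left, now facing West
  F5: move forward 3/5 (blocked), now at (row=2, col=0)
Final: (row=2, col=0), facing West

Answer: Final position: (row=2, col=0), facing West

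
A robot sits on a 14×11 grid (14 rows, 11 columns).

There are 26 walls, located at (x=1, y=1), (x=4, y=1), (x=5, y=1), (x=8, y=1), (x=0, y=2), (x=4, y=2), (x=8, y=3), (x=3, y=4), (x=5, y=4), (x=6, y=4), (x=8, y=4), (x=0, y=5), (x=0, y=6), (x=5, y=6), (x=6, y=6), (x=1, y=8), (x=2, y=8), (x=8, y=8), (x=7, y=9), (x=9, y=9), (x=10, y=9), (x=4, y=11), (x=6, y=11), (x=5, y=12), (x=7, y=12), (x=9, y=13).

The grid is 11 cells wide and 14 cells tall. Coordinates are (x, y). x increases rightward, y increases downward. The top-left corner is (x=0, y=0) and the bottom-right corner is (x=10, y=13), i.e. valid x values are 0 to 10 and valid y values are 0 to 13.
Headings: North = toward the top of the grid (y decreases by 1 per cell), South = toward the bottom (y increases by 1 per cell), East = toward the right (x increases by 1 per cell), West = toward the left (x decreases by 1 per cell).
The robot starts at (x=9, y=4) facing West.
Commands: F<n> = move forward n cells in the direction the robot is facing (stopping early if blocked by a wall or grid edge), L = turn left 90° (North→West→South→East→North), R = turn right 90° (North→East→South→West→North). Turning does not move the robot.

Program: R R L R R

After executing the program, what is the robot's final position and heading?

Start: (x=9, y=4), facing West
  R: turn right, now facing North
  R: turn right, now facing East
  L: turn left, now facing North
  R: turn right, now facing East
  R: turn right, now facing South
Final: (x=9, y=4), facing South

Answer: Final position: (x=9, y=4), facing South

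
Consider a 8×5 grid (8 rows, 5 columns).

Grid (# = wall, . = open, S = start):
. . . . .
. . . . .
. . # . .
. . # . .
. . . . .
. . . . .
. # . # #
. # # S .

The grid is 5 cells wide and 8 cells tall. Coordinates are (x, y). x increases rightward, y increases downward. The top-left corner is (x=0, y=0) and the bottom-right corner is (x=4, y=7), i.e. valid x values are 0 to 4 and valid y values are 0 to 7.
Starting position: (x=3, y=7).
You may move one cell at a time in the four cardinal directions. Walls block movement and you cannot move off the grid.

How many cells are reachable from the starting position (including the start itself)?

Answer: Reachable cells: 2

Derivation:
BFS flood-fill from (x=3, y=7):
  Distance 0: (x=3, y=7)
  Distance 1: (x=4, y=7)
Total reachable: 2 (grid has 33 open cells total)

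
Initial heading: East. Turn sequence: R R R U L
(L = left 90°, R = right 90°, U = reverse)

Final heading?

Answer: Final heading: East

Derivation:
Start: East
  R (right (90° clockwise)) -> South
  R (right (90° clockwise)) -> West
  R (right (90° clockwise)) -> North
  U (U-turn (180°)) -> South
  L (left (90° counter-clockwise)) -> East
Final: East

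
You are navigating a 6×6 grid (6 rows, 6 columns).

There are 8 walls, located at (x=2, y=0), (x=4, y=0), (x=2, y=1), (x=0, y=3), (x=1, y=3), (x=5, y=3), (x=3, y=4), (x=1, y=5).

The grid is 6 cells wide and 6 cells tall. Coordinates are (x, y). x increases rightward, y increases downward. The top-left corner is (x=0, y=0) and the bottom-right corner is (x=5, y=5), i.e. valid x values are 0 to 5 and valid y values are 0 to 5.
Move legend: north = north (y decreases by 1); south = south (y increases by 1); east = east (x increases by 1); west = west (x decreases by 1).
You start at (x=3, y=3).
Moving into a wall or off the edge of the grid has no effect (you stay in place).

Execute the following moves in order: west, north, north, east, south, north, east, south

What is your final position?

Answer: Final position: (x=4, y=3)

Derivation:
Start: (x=3, y=3)
  west (west): (x=3, y=3) -> (x=2, y=3)
  north (north): (x=2, y=3) -> (x=2, y=2)
  north (north): blocked, stay at (x=2, y=2)
  east (east): (x=2, y=2) -> (x=3, y=2)
  south (south): (x=3, y=2) -> (x=3, y=3)
  north (north): (x=3, y=3) -> (x=3, y=2)
  east (east): (x=3, y=2) -> (x=4, y=2)
  south (south): (x=4, y=2) -> (x=4, y=3)
Final: (x=4, y=3)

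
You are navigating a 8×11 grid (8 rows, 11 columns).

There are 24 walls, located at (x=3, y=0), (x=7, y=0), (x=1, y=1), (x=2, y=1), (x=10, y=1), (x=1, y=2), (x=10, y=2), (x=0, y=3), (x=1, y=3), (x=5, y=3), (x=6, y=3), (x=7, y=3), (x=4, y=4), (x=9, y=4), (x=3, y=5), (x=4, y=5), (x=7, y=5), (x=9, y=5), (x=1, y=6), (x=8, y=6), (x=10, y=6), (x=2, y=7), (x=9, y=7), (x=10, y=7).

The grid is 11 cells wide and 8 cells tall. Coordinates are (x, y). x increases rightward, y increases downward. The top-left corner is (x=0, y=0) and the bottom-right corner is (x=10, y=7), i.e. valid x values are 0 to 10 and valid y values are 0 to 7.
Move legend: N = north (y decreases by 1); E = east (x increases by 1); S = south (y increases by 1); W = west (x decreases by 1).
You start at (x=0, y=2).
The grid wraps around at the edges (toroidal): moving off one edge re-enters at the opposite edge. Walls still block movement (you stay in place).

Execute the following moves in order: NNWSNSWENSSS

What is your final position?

Start: (x=0, y=2)
  N (north): (x=0, y=2) -> (x=0, y=1)
  N (north): (x=0, y=1) -> (x=0, y=0)
  W (west): (x=0, y=0) -> (x=10, y=0)
  S (south): blocked, stay at (x=10, y=0)
  N (north): blocked, stay at (x=10, y=0)
  S (south): blocked, stay at (x=10, y=0)
  W (west): (x=10, y=0) -> (x=9, y=0)
  E (east): (x=9, y=0) -> (x=10, y=0)
  N (north): blocked, stay at (x=10, y=0)
  [×3]S (south): blocked, stay at (x=10, y=0)
Final: (x=10, y=0)

Answer: Final position: (x=10, y=0)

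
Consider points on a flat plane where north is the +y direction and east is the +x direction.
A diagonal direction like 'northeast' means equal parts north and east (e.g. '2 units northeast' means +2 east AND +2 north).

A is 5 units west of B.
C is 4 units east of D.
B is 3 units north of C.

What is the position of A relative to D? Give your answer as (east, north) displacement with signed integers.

Place D at the origin (east=0, north=0).
  C is 4 units east of D: delta (east=+4, north=+0); C at (east=4, north=0).
  B is 3 units north of C: delta (east=+0, north=+3); B at (east=4, north=3).
  A is 5 units west of B: delta (east=-5, north=+0); A at (east=-1, north=3).
Therefore A relative to D: (east=-1, north=3).

Answer: A is at (east=-1, north=3) relative to D.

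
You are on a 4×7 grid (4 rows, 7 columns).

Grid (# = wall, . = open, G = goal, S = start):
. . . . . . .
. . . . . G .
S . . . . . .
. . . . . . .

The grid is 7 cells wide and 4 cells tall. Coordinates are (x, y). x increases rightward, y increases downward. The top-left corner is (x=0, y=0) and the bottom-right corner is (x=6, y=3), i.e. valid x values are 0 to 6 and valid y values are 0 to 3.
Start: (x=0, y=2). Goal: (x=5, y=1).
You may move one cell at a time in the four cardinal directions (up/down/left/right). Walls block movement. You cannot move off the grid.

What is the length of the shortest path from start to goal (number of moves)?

Answer: Shortest path length: 6

Derivation:
BFS from (x=0, y=2) until reaching (x=5, y=1):
  Distance 0: (x=0, y=2)
  Distance 1: (x=0, y=1), (x=1, y=2), (x=0, y=3)
  Distance 2: (x=0, y=0), (x=1, y=1), (x=2, y=2), (x=1, y=3)
  Distance 3: (x=1, y=0), (x=2, y=1), (x=3, y=2), (x=2, y=3)
  Distance 4: (x=2, y=0), (x=3, y=1), (x=4, y=2), (x=3, y=3)
  Distance 5: (x=3, y=0), (x=4, y=1), (x=5, y=2), (x=4, y=3)
  Distance 6: (x=4, y=0), (x=5, y=1), (x=6, y=2), (x=5, y=3)  <- goal reached here
One shortest path (6 moves): (x=0, y=2) -> (x=1, y=2) -> (x=2, y=2) -> (x=3, y=2) -> (x=4, y=2) -> (x=5, y=2) -> (x=5, y=1)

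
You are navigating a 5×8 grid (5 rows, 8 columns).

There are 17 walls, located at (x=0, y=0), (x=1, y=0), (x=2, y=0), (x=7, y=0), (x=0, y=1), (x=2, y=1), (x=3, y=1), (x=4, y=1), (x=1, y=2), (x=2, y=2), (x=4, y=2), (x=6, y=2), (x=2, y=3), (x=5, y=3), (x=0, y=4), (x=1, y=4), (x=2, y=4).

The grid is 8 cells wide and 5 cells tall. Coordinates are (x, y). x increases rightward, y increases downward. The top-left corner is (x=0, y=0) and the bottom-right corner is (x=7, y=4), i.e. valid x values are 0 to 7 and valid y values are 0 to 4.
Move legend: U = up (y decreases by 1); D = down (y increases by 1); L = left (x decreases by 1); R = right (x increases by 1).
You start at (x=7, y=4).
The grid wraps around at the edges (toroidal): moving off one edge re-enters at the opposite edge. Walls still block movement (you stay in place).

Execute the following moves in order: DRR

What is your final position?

Answer: Final position: (x=7, y=4)

Derivation:
Start: (x=7, y=4)
  D (down): blocked, stay at (x=7, y=4)
  R (right): blocked, stay at (x=7, y=4)
  R (right): blocked, stay at (x=7, y=4)
Final: (x=7, y=4)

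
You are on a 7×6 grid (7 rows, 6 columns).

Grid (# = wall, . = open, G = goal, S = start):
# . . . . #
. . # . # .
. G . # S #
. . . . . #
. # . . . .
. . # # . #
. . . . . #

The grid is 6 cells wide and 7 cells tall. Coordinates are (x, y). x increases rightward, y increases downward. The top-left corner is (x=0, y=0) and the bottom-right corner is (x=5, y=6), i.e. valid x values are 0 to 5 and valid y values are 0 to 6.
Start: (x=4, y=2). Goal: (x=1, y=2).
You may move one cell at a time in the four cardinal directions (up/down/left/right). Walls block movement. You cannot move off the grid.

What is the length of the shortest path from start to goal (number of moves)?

BFS from (x=4, y=2) until reaching (x=1, y=2):
  Distance 0: (x=4, y=2)
  Distance 1: (x=4, y=3)
  Distance 2: (x=3, y=3), (x=4, y=4)
  Distance 3: (x=2, y=3), (x=3, y=4), (x=5, y=4), (x=4, y=5)
  Distance 4: (x=2, y=2), (x=1, y=3), (x=2, y=4), (x=4, y=6)
  Distance 5: (x=1, y=2), (x=0, y=3), (x=3, y=6)  <- goal reached here
One shortest path (5 moves): (x=4, y=2) -> (x=4, y=3) -> (x=3, y=3) -> (x=2, y=3) -> (x=1, y=3) -> (x=1, y=2)

Answer: Shortest path length: 5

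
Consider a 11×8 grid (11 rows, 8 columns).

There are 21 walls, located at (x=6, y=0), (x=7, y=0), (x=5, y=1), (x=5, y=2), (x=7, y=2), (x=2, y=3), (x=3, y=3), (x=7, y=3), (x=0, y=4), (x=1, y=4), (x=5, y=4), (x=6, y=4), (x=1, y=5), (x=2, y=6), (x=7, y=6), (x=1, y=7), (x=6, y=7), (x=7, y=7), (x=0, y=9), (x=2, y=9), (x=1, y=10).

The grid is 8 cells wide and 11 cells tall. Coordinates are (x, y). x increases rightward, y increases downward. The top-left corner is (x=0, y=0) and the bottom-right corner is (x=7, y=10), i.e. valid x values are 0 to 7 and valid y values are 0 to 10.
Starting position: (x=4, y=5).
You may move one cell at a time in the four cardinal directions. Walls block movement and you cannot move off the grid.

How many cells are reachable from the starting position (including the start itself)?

BFS flood-fill from (x=4, y=5):
  Distance 0: (x=4, y=5)
  Distance 1: (x=4, y=4), (x=3, y=5), (x=5, y=5), (x=4, y=6)
  Distance 2: (x=4, y=3), (x=3, y=4), (x=2, y=5), (x=6, y=5), (x=3, y=6), (x=5, y=6), (x=4, y=7)
  Distance 3: (x=4, y=2), (x=5, y=3), (x=2, y=4), (x=7, y=5), (x=6, y=6), (x=3, y=7), (x=5, y=7), (x=4, y=8)
  Distance 4: (x=4, y=1), (x=3, y=2), (x=6, y=3), (x=7, y=4), (x=2, y=7), (x=3, y=8), (x=5, y=8), (x=4, y=9)
  Distance 5: (x=4, y=0), (x=3, y=1), (x=2, y=2), (x=6, y=2), (x=2, y=8), (x=6, y=8), (x=3, y=9), (x=5, y=9), (x=4, y=10)
  Distance 6: (x=3, y=0), (x=5, y=0), (x=2, y=1), (x=6, y=1), (x=1, y=2), (x=1, y=8), (x=7, y=8), (x=6, y=9), (x=3, y=10), (x=5, y=10)
  Distance 7: (x=2, y=0), (x=1, y=1), (x=7, y=1), (x=0, y=2), (x=1, y=3), (x=0, y=8), (x=1, y=9), (x=7, y=9), (x=2, y=10), (x=6, y=10)
  Distance 8: (x=1, y=0), (x=0, y=1), (x=0, y=3), (x=0, y=7), (x=7, y=10)
  Distance 9: (x=0, y=0), (x=0, y=6)
  Distance 10: (x=0, y=5), (x=1, y=6)
Total reachable: 66 (grid has 67 open cells total)

Answer: Reachable cells: 66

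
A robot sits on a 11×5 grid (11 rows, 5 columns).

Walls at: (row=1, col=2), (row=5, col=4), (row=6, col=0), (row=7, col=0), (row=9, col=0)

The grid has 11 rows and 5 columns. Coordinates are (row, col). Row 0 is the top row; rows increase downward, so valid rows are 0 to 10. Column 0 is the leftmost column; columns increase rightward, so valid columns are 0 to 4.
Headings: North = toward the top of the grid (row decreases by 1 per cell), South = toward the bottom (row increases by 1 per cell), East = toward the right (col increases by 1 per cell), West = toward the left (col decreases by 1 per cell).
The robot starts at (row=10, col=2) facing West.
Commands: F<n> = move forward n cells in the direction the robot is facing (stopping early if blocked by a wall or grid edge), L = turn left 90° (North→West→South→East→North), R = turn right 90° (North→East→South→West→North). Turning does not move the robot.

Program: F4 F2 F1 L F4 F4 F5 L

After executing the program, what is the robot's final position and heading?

Start: (row=10, col=2), facing West
  F4: move forward 2/4 (blocked), now at (row=10, col=0)
  F2: move forward 0/2 (blocked), now at (row=10, col=0)
  F1: move forward 0/1 (blocked), now at (row=10, col=0)
  L: turn left, now facing South
  F4: move forward 0/4 (blocked), now at (row=10, col=0)
  F4: move forward 0/4 (blocked), now at (row=10, col=0)
  F5: move forward 0/5 (blocked), now at (row=10, col=0)
  L: turn left, now facing East
Final: (row=10, col=0), facing East

Answer: Final position: (row=10, col=0), facing East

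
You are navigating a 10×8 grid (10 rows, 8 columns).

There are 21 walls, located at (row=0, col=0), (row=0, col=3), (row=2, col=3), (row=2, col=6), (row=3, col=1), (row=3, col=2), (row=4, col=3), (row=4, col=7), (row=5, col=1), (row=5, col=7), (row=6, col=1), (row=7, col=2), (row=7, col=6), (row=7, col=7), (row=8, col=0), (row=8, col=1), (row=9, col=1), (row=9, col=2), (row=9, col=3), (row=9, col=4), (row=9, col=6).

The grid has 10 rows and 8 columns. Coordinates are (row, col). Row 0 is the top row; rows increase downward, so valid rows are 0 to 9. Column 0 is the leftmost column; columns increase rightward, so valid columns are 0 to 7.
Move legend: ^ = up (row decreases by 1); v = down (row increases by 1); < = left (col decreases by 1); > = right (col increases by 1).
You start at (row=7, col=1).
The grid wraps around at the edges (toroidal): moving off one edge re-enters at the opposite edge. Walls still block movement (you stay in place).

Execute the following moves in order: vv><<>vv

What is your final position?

Answer: Final position: (row=7, col=1)

Derivation:
Start: (row=7, col=1)
  v (down): blocked, stay at (row=7, col=1)
  v (down): blocked, stay at (row=7, col=1)
  > (right): blocked, stay at (row=7, col=1)
  < (left): (row=7, col=1) -> (row=7, col=0)
  < (left): blocked, stay at (row=7, col=0)
  > (right): (row=7, col=0) -> (row=7, col=1)
  v (down): blocked, stay at (row=7, col=1)
  v (down): blocked, stay at (row=7, col=1)
Final: (row=7, col=1)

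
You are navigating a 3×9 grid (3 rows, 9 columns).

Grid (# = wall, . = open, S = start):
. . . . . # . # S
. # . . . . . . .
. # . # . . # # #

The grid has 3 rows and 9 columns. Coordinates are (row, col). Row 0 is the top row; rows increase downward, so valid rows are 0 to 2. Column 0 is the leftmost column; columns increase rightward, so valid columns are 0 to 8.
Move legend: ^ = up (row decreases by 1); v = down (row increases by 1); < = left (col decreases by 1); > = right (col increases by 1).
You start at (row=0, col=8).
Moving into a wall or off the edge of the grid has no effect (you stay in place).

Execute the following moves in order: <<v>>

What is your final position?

Start: (row=0, col=8)
  < (left): blocked, stay at (row=0, col=8)
  < (left): blocked, stay at (row=0, col=8)
  v (down): (row=0, col=8) -> (row=1, col=8)
  > (right): blocked, stay at (row=1, col=8)
  > (right): blocked, stay at (row=1, col=8)
Final: (row=1, col=8)

Answer: Final position: (row=1, col=8)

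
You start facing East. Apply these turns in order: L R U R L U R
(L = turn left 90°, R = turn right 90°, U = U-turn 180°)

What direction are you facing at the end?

Start: East
  L (left (90° counter-clockwise)) -> North
  R (right (90° clockwise)) -> East
  U (U-turn (180°)) -> West
  R (right (90° clockwise)) -> North
  L (left (90° counter-clockwise)) -> West
  U (U-turn (180°)) -> East
  R (right (90° clockwise)) -> South
Final: South

Answer: Final heading: South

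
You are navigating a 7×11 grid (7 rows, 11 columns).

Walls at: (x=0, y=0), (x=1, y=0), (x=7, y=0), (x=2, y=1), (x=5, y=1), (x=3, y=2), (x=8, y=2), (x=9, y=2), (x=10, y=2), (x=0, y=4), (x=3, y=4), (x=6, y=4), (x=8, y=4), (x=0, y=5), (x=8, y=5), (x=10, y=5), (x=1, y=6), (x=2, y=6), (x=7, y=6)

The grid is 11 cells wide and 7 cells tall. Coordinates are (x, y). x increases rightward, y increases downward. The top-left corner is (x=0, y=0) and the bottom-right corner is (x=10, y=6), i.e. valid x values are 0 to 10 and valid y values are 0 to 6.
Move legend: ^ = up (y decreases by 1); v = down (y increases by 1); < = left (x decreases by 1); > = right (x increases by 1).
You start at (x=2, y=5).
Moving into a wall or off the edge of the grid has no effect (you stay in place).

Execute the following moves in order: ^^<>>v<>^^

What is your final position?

Start: (x=2, y=5)
  ^ (up): (x=2, y=5) -> (x=2, y=4)
  ^ (up): (x=2, y=4) -> (x=2, y=3)
  < (left): (x=2, y=3) -> (x=1, y=3)
  > (right): (x=1, y=3) -> (x=2, y=3)
  > (right): (x=2, y=3) -> (x=3, y=3)
  v (down): blocked, stay at (x=3, y=3)
  < (left): (x=3, y=3) -> (x=2, y=3)
  > (right): (x=2, y=3) -> (x=3, y=3)
  ^ (up): blocked, stay at (x=3, y=3)
  ^ (up): blocked, stay at (x=3, y=3)
Final: (x=3, y=3)

Answer: Final position: (x=3, y=3)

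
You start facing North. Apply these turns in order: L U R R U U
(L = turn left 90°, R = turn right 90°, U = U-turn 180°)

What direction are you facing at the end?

Answer: Final heading: West

Derivation:
Start: North
  L (left (90° counter-clockwise)) -> West
  U (U-turn (180°)) -> East
  R (right (90° clockwise)) -> South
  R (right (90° clockwise)) -> West
  U (U-turn (180°)) -> East
  U (U-turn (180°)) -> West
Final: West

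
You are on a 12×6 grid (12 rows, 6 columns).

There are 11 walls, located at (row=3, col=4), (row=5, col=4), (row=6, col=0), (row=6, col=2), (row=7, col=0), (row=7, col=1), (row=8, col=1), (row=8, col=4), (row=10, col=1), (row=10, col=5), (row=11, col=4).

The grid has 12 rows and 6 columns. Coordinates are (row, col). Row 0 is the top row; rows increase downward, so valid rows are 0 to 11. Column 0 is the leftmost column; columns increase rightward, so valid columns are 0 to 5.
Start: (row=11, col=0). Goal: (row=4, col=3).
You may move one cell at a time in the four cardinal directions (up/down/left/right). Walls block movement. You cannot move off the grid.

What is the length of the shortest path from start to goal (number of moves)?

BFS from (row=11, col=0) until reaching (row=4, col=3):
  Distance 0: (row=11, col=0)
  Distance 1: (row=10, col=0), (row=11, col=1)
  Distance 2: (row=9, col=0), (row=11, col=2)
  Distance 3: (row=8, col=0), (row=9, col=1), (row=10, col=2), (row=11, col=3)
  Distance 4: (row=9, col=2), (row=10, col=3)
  Distance 5: (row=8, col=2), (row=9, col=3), (row=10, col=4)
  Distance 6: (row=7, col=2), (row=8, col=3), (row=9, col=4)
  Distance 7: (row=7, col=3), (row=9, col=5)
  Distance 8: (row=6, col=3), (row=7, col=4), (row=8, col=5)
  Distance 9: (row=5, col=3), (row=6, col=4), (row=7, col=5)
  Distance 10: (row=4, col=3), (row=5, col=2), (row=6, col=5)  <- goal reached here
One shortest path (10 moves): (row=11, col=0) -> (row=11, col=1) -> (row=11, col=2) -> (row=11, col=3) -> (row=10, col=3) -> (row=9, col=3) -> (row=8, col=3) -> (row=7, col=3) -> (row=6, col=3) -> (row=5, col=3) -> (row=4, col=3)

Answer: Shortest path length: 10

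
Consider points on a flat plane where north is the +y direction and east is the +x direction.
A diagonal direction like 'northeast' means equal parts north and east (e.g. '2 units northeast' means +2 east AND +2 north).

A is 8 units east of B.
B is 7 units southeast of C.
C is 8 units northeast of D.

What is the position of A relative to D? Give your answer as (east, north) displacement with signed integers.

Place D at the origin (east=0, north=0).
  C is 8 units northeast of D: delta (east=+8, north=+8); C at (east=8, north=8).
  B is 7 units southeast of C: delta (east=+7, north=-7); B at (east=15, north=1).
  A is 8 units east of B: delta (east=+8, north=+0); A at (east=23, north=1).
Therefore A relative to D: (east=23, north=1).

Answer: A is at (east=23, north=1) relative to D.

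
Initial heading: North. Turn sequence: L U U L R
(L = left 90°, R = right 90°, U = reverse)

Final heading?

Start: North
  L (left (90° counter-clockwise)) -> West
  U (U-turn (180°)) -> East
  U (U-turn (180°)) -> West
  L (left (90° counter-clockwise)) -> South
  R (right (90° clockwise)) -> West
Final: West

Answer: Final heading: West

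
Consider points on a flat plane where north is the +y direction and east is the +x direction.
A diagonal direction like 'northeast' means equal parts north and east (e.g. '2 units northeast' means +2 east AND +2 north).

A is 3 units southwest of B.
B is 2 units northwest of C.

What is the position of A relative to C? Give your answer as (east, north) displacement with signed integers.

Place C at the origin (east=0, north=0).
  B is 2 units northwest of C: delta (east=-2, north=+2); B at (east=-2, north=2).
  A is 3 units southwest of B: delta (east=-3, north=-3); A at (east=-5, north=-1).
Therefore A relative to C: (east=-5, north=-1).

Answer: A is at (east=-5, north=-1) relative to C.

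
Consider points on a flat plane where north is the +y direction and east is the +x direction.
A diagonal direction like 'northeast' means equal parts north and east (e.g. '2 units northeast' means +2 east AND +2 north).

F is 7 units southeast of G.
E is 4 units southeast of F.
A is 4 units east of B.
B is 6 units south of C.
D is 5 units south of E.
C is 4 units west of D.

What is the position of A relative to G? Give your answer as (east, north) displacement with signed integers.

Answer: A is at (east=11, north=-22) relative to G.

Derivation:
Place G at the origin (east=0, north=0).
  F is 7 units southeast of G: delta (east=+7, north=-7); F at (east=7, north=-7).
  E is 4 units southeast of F: delta (east=+4, north=-4); E at (east=11, north=-11).
  D is 5 units south of E: delta (east=+0, north=-5); D at (east=11, north=-16).
  C is 4 units west of D: delta (east=-4, north=+0); C at (east=7, north=-16).
  B is 6 units south of C: delta (east=+0, north=-6); B at (east=7, north=-22).
  A is 4 units east of B: delta (east=+4, north=+0); A at (east=11, north=-22).
Therefore A relative to G: (east=11, north=-22).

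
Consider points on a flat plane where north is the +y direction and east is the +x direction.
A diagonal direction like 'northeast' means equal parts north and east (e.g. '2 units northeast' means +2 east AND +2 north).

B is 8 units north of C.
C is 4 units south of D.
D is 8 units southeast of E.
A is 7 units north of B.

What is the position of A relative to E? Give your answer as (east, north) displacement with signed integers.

Place E at the origin (east=0, north=0).
  D is 8 units southeast of E: delta (east=+8, north=-8); D at (east=8, north=-8).
  C is 4 units south of D: delta (east=+0, north=-4); C at (east=8, north=-12).
  B is 8 units north of C: delta (east=+0, north=+8); B at (east=8, north=-4).
  A is 7 units north of B: delta (east=+0, north=+7); A at (east=8, north=3).
Therefore A relative to E: (east=8, north=3).

Answer: A is at (east=8, north=3) relative to E.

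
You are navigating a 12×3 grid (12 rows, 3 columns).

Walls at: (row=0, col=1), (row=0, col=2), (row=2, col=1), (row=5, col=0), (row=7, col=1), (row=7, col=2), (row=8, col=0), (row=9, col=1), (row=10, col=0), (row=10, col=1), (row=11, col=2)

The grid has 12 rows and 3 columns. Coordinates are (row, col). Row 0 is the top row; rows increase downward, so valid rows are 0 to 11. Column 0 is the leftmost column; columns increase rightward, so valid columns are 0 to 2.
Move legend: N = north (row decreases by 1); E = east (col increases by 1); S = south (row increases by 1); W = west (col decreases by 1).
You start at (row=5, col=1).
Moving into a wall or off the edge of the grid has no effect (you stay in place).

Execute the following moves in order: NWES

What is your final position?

Answer: Final position: (row=5, col=1)

Derivation:
Start: (row=5, col=1)
  N (north): (row=5, col=1) -> (row=4, col=1)
  W (west): (row=4, col=1) -> (row=4, col=0)
  E (east): (row=4, col=0) -> (row=4, col=1)
  S (south): (row=4, col=1) -> (row=5, col=1)
Final: (row=5, col=1)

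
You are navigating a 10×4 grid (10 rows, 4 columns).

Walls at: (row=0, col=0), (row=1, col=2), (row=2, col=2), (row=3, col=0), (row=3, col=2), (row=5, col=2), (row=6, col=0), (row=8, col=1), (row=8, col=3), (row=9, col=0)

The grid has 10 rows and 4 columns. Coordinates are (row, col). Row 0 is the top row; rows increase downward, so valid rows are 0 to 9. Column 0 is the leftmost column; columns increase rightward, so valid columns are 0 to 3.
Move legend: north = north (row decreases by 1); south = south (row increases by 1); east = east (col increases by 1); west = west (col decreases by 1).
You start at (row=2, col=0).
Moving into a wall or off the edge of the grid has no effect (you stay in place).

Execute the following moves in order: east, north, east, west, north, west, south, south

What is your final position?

Answer: Final position: (row=2, col=0)

Derivation:
Start: (row=2, col=0)
  east (east): (row=2, col=0) -> (row=2, col=1)
  north (north): (row=2, col=1) -> (row=1, col=1)
  east (east): blocked, stay at (row=1, col=1)
  west (west): (row=1, col=1) -> (row=1, col=0)
  north (north): blocked, stay at (row=1, col=0)
  west (west): blocked, stay at (row=1, col=0)
  south (south): (row=1, col=0) -> (row=2, col=0)
  south (south): blocked, stay at (row=2, col=0)
Final: (row=2, col=0)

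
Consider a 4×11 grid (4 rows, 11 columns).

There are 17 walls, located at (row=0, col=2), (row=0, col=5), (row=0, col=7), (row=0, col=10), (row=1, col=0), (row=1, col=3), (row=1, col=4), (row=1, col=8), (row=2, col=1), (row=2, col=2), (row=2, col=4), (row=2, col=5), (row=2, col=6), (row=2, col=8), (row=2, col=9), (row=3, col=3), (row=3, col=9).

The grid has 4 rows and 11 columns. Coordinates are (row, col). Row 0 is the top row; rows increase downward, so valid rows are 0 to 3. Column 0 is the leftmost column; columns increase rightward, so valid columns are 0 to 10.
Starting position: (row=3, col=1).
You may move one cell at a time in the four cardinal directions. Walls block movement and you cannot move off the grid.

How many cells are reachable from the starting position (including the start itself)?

BFS flood-fill from (row=3, col=1):
  Distance 0: (row=3, col=1)
  Distance 1: (row=3, col=0), (row=3, col=2)
  Distance 2: (row=2, col=0)
Total reachable: 4 (grid has 27 open cells total)

Answer: Reachable cells: 4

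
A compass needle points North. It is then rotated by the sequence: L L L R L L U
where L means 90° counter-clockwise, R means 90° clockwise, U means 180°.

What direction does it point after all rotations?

Answer: Final heading: South

Derivation:
Start: North
  L (left (90° counter-clockwise)) -> West
  L (left (90° counter-clockwise)) -> South
  L (left (90° counter-clockwise)) -> East
  R (right (90° clockwise)) -> South
  L (left (90° counter-clockwise)) -> East
  L (left (90° counter-clockwise)) -> North
  U (U-turn (180°)) -> South
Final: South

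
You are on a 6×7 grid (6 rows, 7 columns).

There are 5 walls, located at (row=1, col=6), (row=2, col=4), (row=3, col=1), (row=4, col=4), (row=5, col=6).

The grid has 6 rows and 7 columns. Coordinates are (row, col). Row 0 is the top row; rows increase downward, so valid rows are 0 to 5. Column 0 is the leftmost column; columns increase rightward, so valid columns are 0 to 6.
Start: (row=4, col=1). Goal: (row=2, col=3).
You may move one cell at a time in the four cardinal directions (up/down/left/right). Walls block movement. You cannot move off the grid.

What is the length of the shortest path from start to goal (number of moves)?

Answer: Shortest path length: 4

Derivation:
BFS from (row=4, col=1) until reaching (row=2, col=3):
  Distance 0: (row=4, col=1)
  Distance 1: (row=4, col=0), (row=4, col=2), (row=5, col=1)
  Distance 2: (row=3, col=0), (row=3, col=2), (row=4, col=3), (row=5, col=0), (row=5, col=2)
  Distance 3: (row=2, col=0), (row=2, col=2), (row=3, col=3), (row=5, col=3)
  Distance 4: (row=1, col=0), (row=1, col=2), (row=2, col=1), (row=2, col=3), (row=3, col=4), (row=5, col=4)  <- goal reached here
One shortest path (4 moves): (row=4, col=1) -> (row=4, col=2) -> (row=4, col=3) -> (row=3, col=3) -> (row=2, col=3)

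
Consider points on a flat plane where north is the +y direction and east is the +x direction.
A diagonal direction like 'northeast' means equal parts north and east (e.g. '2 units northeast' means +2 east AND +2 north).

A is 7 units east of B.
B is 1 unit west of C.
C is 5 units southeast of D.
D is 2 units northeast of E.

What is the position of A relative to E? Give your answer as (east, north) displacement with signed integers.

Place E at the origin (east=0, north=0).
  D is 2 units northeast of E: delta (east=+2, north=+2); D at (east=2, north=2).
  C is 5 units southeast of D: delta (east=+5, north=-5); C at (east=7, north=-3).
  B is 1 unit west of C: delta (east=-1, north=+0); B at (east=6, north=-3).
  A is 7 units east of B: delta (east=+7, north=+0); A at (east=13, north=-3).
Therefore A relative to E: (east=13, north=-3).

Answer: A is at (east=13, north=-3) relative to E.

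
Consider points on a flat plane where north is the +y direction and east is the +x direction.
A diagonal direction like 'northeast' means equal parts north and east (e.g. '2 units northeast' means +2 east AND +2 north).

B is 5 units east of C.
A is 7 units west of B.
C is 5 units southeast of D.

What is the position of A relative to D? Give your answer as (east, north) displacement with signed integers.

Answer: A is at (east=3, north=-5) relative to D.

Derivation:
Place D at the origin (east=0, north=0).
  C is 5 units southeast of D: delta (east=+5, north=-5); C at (east=5, north=-5).
  B is 5 units east of C: delta (east=+5, north=+0); B at (east=10, north=-5).
  A is 7 units west of B: delta (east=-7, north=+0); A at (east=3, north=-5).
Therefore A relative to D: (east=3, north=-5).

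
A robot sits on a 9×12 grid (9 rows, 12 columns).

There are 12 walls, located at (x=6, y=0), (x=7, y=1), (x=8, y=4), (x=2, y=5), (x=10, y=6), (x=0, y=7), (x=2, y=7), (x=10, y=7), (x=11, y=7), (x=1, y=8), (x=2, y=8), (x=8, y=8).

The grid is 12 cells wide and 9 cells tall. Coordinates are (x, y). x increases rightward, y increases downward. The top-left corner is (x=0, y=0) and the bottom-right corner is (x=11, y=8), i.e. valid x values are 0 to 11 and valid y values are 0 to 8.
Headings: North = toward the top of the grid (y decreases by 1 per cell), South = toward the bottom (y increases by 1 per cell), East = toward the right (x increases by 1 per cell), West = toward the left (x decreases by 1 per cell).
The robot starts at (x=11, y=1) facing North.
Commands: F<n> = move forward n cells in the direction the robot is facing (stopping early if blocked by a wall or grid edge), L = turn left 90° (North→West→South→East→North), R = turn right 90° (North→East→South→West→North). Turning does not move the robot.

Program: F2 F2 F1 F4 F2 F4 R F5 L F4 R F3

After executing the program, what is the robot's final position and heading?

Answer: Final position: (x=11, y=0), facing East

Derivation:
Start: (x=11, y=1), facing North
  F2: move forward 1/2 (blocked), now at (x=11, y=0)
  F2: move forward 0/2 (blocked), now at (x=11, y=0)
  F1: move forward 0/1 (blocked), now at (x=11, y=0)
  F4: move forward 0/4 (blocked), now at (x=11, y=0)
  F2: move forward 0/2 (blocked), now at (x=11, y=0)
  F4: move forward 0/4 (blocked), now at (x=11, y=0)
  R: turn right, now facing East
  F5: move forward 0/5 (blocked), now at (x=11, y=0)
  L: turn left, now facing North
  F4: move forward 0/4 (blocked), now at (x=11, y=0)
  R: turn right, now facing East
  F3: move forward 0/3 (blocked), now at (x=11, y=0)
Final: (x=11, y=0), facing East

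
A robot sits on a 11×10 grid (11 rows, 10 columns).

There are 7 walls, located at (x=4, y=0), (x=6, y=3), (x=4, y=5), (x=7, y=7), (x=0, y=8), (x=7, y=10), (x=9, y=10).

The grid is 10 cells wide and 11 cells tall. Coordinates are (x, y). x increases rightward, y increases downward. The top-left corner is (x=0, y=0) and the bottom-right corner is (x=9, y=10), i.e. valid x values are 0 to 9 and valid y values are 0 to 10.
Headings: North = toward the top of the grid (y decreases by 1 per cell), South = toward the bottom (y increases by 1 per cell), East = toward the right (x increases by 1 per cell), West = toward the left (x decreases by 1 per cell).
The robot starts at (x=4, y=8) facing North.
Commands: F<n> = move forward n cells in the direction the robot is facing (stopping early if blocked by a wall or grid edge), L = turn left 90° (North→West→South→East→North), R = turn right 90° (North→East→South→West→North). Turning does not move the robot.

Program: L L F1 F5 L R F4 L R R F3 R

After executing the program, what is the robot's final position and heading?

Start: (x=4, y=8), facing North
  L: turn left, now facing West
  L: turn left, now facing South
  F1: move forward 1, now at (x=4, y=9)
  F5: move forward 1/5 (blocked), now at (x=4, y=10)
  L: turn left, now facing East
  R: turn right, now facing South
  F4: move forward 0/4 (blocked), now at (x=4, y=10)
  L: turn left, now facing East
  R: turn right, now facing South
  R: turn right, now facing West
  F3: move forward 3, now at (x=1, y=10)
  R: turn right, now facing North
Final: (x=1, y=10), facing North

Answer: Final position: (x=1, y=10), facing North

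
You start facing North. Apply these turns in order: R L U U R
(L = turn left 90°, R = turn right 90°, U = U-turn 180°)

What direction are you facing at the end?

Start: North
  R (right (90° clockwise)) -> East
  L (left (90° counter-clockwise)) -> North
  U (U-turn (180°)) -> South
  U (U-turn (180°)) -> North
  R (right (90° clockwise)) -> East
Final: East

Answer: Final heading: East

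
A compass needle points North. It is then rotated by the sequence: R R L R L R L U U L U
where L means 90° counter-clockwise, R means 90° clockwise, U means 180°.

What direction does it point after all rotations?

Start: North
  R (right (90° clockwise)) -> East
  R (right (90° clockwise)) -> South
  L (left (90° counter-clockwise)) -> East
  R (right (90° clockwise)) -> South
  L (left (90° counter-clockwise)) -> East
  R (right (90° clockwise)) -> South
  L (left (90° counter-clockwise)) -> East
  U (U-turn (180°)) -> West
  U (U-turn (180°)) -> East
  L (left (90° counter-clockwise)) -> North
  U (U-turn (180°)) -> South
Final: South

Answer: Final heading: South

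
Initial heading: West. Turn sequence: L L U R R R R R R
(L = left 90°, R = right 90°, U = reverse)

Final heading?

Answer: Final heading: East

Derivation:
Start: West
  L (left (90° counter-clockwise)) -> South
  L (left (90° counter-clockwise)) -> East
  U (U-turn (180°)) -> West
  R (right (90° clockwise)) -> North
  R (right (90° clockwise)) -> East
  R (right (90° clockwise)) -> South
  R (right (90° clockwise)) -> West
  R (right (90° clockwise)) -> North
  R (right (90° clockwise)) -> East
Final: East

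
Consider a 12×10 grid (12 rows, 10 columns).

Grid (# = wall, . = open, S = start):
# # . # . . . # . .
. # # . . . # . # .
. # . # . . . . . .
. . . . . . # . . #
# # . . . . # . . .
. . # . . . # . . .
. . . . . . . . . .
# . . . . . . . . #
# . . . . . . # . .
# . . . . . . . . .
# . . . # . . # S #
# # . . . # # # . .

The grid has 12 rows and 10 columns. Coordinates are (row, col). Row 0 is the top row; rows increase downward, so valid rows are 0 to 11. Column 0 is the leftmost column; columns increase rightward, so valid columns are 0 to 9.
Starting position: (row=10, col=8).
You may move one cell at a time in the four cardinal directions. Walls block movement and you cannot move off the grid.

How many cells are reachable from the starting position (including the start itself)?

BFS flood-fill from (row=10, col=8):
  Distance 0: (row=10, col=8)
  Distance 1: (row=9, col=8), (row=11, col=8)
  Distance 2: (row=8, col=8), (row=9, col=7), (row=9, col=9), (row=11, col=9)
  Distance 3: (row=7, col=8), (row=8, col=9), (row=9, col=6)
  Distance 4: (row=6, col=8), (row=7, col=7), (row=8, col=6), (row=9, col=5), (row=10, col=6)
  Distance 5: (row=5, col=8), (row=6, col=7), (row=6, col=9), (row=7, col=6), (row=8, col=5), (row=9, col=4), (row=10, col=5)
  Distance 6: (row=4, col=8), (row=5, col=7), (row=5, col=9), (row=6, col=6), (row=7, col=5), (row=8, col=4), (row=9, col=3)
  Distance 7: (row=3, col=8), (row=4, col=7), (row=4, col=9), (row=6, col=5), (row=7, col=4), (row=8, col=3), (row=9, col=2), (row=10, col=3)
  Distance 8: (row=2, col=8), (row=3, col=7), (row=5, col=5), (row=6, col=4), (row=7, col=3), (row=8, col=2), (row=9, col=1), (row=10, col=2), (row=11, col=3)
  Distance 9: (row=2, col=7), (row=2, col=9), (row=4, col=5), (row=5, col=4), (row=6, col=3), (row=7, col=2), (row=8, col=1), (row=10, col=1), (row=11, col=2), (row=11, col=4)
  Distance 10: (row=1, col=7), (row=1, col=9), (row=2, col=6), (row=3, col=5), (row=4, col=4), (row=5, col=3), (row=6, col=2), (row=7, col=1)
  Distance 11: (row=0, col=9), (row=2, col=5), (row=3, col=4), (row=4, col=3), (row=6, col=1)
  Distance 12: (row=0, col=8), (row=1, col=5), (row=2, col=4), (row=3, col=3), (row=4, col=2), (row=5, col=1), (row=6, col=0)
  Distance 13: (row=0, col=5), (row=1, col=4), (row=3, col=2), (row=5, col=0)
  Distance 14: (row=0, col=4), (row=0, col=6), (row=1, col=3), (row=2, col=2), (row=3, col=1)
  Distance 15: (row=3, col=0)
  Distance 16: (row=2, col=0)
  Distance 17: (row=1, col=0)
Total reachable: 88 (grid has 89 open cells total)

Answer: Reachable cells: 88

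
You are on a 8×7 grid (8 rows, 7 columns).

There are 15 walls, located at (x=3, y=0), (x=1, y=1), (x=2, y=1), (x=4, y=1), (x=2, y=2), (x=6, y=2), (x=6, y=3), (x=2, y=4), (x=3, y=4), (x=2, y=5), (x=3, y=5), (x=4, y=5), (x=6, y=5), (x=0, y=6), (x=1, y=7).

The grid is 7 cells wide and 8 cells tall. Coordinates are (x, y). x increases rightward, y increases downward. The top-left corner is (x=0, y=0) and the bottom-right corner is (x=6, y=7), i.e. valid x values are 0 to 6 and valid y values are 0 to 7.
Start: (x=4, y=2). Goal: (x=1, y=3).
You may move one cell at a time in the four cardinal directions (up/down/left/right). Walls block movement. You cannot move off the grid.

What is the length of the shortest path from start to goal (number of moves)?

BFS from (x=4, y=2) until reaching (x=1, y=3):
  Distance 0: (x=4, y=2)
  Distance 1: (x=3, y=2), (x=5, y=2), (x=4, y=3)
  Distance 2: (x=3, y=1), (x=5, y=1), (x=3, y=3), (x=5, y=3), (x=4, y=4)
  Distance 3: (x=5, y=0), (x=6, y=1), (x=2, y=3), (x=5, y=4)
  Distance 4: (x=4, y=0), (x=6, y=0), (x=1, y=3), (x=6, y=4), (x=5, y=5)  <- goal reached here
One shortest path (4 moves): (x=4, y=2) -> (x=3, y=2) -> (x=3, y=3) -> (x=2, y=3) -> (x=1, y=3)

Answer: Shortest path length: 4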